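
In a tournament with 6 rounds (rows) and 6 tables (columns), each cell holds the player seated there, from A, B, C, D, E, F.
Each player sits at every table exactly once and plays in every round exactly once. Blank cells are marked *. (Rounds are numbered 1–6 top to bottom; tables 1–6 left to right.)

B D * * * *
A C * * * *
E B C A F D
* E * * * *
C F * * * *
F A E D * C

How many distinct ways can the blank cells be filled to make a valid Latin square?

Round 1, table 3: eliminating its round and table leaves {A, F}.
Round 1, table 4: eliminating its round and table leaves {C, E, F}.
Round 1, table 5: eliminating its round and table leaves {A, C, E}.
Round 1, table 6: eliminating its round and table leaves {A, E, F}.
Round 2, table 3: eliminating its round and table leaves {B, D, F}.
Round 2, table 4: eliminating its round and table leaves {B, E, F}.
Round 2, table 5: eliminating its round and table leaves {B, D, E}.
Round 2, table 6: eliminating its round and table leaves {B, E, F}.
Round 4, table 1: eliminating its round and table leaves {D}.
Round 4, table 3: eliminating its round and table leaves {A, B, D, F}.
Round 4, table 4: eliminating its round and table leaves {B, C, F}.
Round 4, table 5: eliminating its round and table leaves {A, B, C, D}.
Round 4, table 6: eliminating its round and table leaves {A, B, F}.
Round 5, table 3: eliminating its round and table leaves {A, B, D}.
Round 5, table 4: eliminating its round and table leaves {B, E}.
Round 5, table 5: eliminating its round and table leaves {A, B, D, E}.
Round 5, table 6: eliminating its round and table leaves {A, B, E}.
Round 6, table 5: eliminating its round and table leaves {B}.
Enumerating the assignments across these blanks that avoid any round or table repeat gives 14 completions.

14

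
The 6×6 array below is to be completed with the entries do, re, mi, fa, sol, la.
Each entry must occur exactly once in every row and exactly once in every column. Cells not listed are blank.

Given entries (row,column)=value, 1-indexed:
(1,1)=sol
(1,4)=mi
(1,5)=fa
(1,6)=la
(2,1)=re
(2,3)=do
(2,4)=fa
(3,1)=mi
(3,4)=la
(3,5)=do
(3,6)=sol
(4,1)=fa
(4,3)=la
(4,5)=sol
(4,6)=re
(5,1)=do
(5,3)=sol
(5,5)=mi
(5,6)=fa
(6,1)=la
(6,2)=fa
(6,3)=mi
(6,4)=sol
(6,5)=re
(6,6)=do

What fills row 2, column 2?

Row 1, column 3: row 1 has {mi, fa, sol, la} and column 3 has {do, mi, sol, la}, leaving only re.
Row 1, column 2: row 1 has {re, mi, fa, sol, la} and column 2 has {fa}, leaving only do.
Row 2, column 5: row 2 has {do, re, fa} and column 5 has {do, re, mi, fa, sol}, leaving only la.
Row 2, column 6: row 2 has {do, re, fa, la} and column 6 has {do, re, fa, sol, la}, leaving only mi.
Row 2 already has {do, re, mi, fa, la} and column 2 already has {do, fa}, so row 2, column 2 must be sol.

sol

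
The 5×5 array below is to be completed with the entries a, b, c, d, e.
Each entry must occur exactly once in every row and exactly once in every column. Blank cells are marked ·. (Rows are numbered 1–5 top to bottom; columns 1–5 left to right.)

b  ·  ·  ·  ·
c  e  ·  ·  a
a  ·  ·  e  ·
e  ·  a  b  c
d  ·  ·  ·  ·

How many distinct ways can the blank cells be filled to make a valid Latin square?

Row 1, column 2: eliminating its row and column leaves {a, c, d}.
Row 1, column 3: eliminating its row and column leaves {c, d, e}.
Row 1, column 4: eliminating its row and column leaves {a, c, d}.
Row 1, column 5: eliminating its row and column leaves {d, e}.
Row 2, column 3: eliminating its row and column leaves {b, d}.
Row 2, column 4: eliminating its row and column leaves {d}.
Row 3, column 2: eliminating its row and column leaves {b, c, d}.
Row 3, column 3: eliminating its row and column leaves {b, c, d}.
Row 3, column 5: eliminating its row and column leaves {b, d}.
Row 4, column 2: eliminating its row and column leaves {d}.
Row 5, column 2: eliminating its row and column leaves {a, b, c}.
Row 5, column 3: eliminating its row and column leaves {b, c, e}.
Row 5, column 4: eliminating its row and column leaves {a, c}.
Row 5, column 5: eliminating its row and column leaves {b, e}.
Enumerating the assignments across these blanks that avoid any row or column repeat gives 3 completions.

3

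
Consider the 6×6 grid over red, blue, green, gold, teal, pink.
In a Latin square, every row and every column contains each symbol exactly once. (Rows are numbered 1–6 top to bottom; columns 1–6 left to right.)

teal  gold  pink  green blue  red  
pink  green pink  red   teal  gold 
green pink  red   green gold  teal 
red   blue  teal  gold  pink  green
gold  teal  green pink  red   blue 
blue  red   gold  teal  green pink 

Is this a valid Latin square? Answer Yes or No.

No

Row 2 contains pink twice (at columns 1 and 3); row 3 is also not a permutation.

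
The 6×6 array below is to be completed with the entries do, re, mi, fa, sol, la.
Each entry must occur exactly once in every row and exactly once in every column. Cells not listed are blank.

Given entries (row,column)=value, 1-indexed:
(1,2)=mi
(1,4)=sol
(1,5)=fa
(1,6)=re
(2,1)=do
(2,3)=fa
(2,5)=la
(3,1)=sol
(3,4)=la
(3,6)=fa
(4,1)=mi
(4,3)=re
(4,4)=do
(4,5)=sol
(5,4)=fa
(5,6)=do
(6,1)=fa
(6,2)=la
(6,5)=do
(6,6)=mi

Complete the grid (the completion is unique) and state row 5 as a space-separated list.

re sol la fa mi do

Row 1, column 1: row 1 has {re, mi, fa, sol} and column 1 has {do, mi, fa, sol}, leaving only la.
Row 5, column 1: row 5 has {do, fa} and column 1 has {do, mi, fa, sol, la}, leaving only re.
Row 5, column 2: row 5 has {do, re, fa} and column 2 has {mi, la}, leaving only sol.
Row 5, column 5: row 5 has {do, re, fa, sol} and column 5 has {do, fa, sol, la}, leaving only mi.
Row 5, column 3: row 5 has {do, re, mi, fa, sol} and column 3 has {re, fa}, leaving only la.
So row 5 reads: re sol la fa mi do.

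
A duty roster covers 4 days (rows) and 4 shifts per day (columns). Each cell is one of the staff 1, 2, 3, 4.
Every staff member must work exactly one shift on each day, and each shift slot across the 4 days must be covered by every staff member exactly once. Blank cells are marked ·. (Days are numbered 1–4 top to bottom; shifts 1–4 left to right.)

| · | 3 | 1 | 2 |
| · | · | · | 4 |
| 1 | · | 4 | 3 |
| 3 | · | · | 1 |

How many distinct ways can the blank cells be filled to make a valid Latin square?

Day 1, shift 1: eliminating its day and shift leaves {4}.
Day 2, shift 1: eliminating its day and shift leaves {2}.
Day 2, shift 2: eliminating its day and shift leaves {1, 2}.
Day 2, shift 3: eliminating its day and shift leaves {2, 3}.
Day 3, shift 2: eliminating its day and shift leaves {2}.
Day 4, shift 2: eliminating its day and shift leaves {2, 4}.
Day 4, shift 3: eliminating its day and shift leaves {2}.
Only one assignment across all blanks avoids any day or shift repeat, giving 1 completion.

1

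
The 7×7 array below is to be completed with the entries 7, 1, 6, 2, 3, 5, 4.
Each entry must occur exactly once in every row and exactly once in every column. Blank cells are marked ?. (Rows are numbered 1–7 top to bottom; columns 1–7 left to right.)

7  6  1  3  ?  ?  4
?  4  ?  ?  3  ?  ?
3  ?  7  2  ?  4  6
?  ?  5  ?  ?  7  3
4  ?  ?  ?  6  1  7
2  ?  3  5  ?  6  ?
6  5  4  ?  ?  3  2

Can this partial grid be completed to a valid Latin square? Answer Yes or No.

Row 5, column 4: row 5 together with column 4 already contain {7, 1, 6, 2, 3, 5, 4} — every symbol — so nothing can go there. The grid has no valid completion.

No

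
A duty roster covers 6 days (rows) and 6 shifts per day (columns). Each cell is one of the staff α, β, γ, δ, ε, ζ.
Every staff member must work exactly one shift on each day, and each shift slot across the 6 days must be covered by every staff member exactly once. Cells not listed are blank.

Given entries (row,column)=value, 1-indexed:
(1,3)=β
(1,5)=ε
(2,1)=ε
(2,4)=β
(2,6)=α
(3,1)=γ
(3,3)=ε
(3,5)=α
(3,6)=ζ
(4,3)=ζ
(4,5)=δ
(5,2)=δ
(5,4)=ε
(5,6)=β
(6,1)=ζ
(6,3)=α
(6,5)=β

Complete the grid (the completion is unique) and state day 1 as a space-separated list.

Day 3, shift 2: day 3 has {α, γ, ε, ζ} and shift 2 has {δ}, leaving only β.
Day 3, shift 4: day 3 has {α, β, γ, ε, ζ} and shift 4 has {β, ε}, leaving only δ.
Day 5, shift 1: day 5 has {β, δ, ε} and shift 1 has {γ, ε, ζ}, leaving only α.
Day 1, shift 1: day 1 has {β, ε} and shift 1 has {α, γ, ε, ζ}, leaving only δ.
Day 1, shift 6: day 1 has {β, δ, ε} and shift 6 has {α, β, ζ}, leaving only γ.
Day 4, shift 1: day 4 has {δ, ζ} and shift 1 has {α, γ, δ, ε, ζ}, leaving only β.
Day 4, shift 6: day 4 has {β, δ, ζ} and shift 6 has {α, β, γ, ζ}, leaving only ε.
Day 5, shift 3: day 5 has {α, β, δ, ε} and shift 3 has {α, β, ε, ζ}, leaving only γ.
Day 2, shift 3: day 2 has {α, β, ε} and shift 3 has {α, β, γ, ε, ζ}, leaving only δ.
Day 5, shift 5: day 5 has {α, β, γ, δ, ε} and shift 5 has {α, β, δ, ε}, leaving only ζ.
Day 2, shift 5: day 2 has {α, β, δ, ε} and shift 5 has {α, β, δ, ε, ζ}, leaving only γ.
Day 2, shift 2: day 2 has {α, β, γ, δ, ε} and shift 2 has {β, δ}, leaving only ζ.
Day 1, shift 2: day 1 has {β, γ, δ, ε} and shift 2 has {β, δ, ζ}, leaving only α.
Day 1, shift 4: day 1 has {α, β, γ, δ, ε} and shift 4 has {β, δ, ε}, leaving only ζ.
So day 1 reads: δ α β ζ ε γ.

δ α β ζ ε γ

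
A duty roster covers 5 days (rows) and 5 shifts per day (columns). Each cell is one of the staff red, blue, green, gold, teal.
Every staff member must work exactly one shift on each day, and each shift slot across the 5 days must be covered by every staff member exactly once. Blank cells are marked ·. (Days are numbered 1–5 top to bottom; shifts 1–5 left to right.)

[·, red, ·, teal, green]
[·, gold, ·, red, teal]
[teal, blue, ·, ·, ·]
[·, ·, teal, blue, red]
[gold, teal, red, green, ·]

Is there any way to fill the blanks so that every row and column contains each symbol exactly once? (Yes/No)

Day 1, shift 1: day 1 has {red, green, teal} and shift 1 has {gold, teal}, so it must be blue.
Day 1, shift 3: day 1 has {red, blue, green, teal} and shift 3 has {red, teal}, so it must be gold.
Day 2, shift 1: day 2 has {red, gold, teal} and shift 1 has {blue, gold, teal}, so it must be green.
Now day 4, shift 1: day 4 together with shift 1 already contain {red, blue, green, gold, teal} — every symbol — so nothing can go there. The grid has no valid completion.

No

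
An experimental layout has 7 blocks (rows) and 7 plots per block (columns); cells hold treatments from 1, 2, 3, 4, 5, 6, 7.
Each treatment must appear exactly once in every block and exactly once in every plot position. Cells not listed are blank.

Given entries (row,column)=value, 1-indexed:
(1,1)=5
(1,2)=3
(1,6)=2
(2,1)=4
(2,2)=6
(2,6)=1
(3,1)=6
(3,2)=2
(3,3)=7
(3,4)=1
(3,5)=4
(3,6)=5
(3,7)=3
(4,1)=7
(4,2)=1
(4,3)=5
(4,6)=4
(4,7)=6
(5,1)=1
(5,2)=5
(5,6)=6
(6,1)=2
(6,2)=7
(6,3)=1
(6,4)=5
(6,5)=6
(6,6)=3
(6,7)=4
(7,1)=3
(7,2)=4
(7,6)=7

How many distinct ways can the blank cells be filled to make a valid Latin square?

Block 1, plot 3: eliminating its block and plot leaves {4, 6}.
Block 1, plot 4: eliminating its block and plot leaves {4, 6, 7}.
Block 1, plot 5: eliminating its block and plot leaves {1, 7}.
Block 1, plot 7: eliminating its block and plot leaves {1, 7}.
Block 2, plot 3: eliminating its block and plot leaves {2, 3}.
Block 2, plot 4: eliminating its block and plot leaves {2, 3, 7}.
Block 2, plot 5: eliminating its block and plot leaves {2, 3, 5, 7}.
Block 2, plot 7: eliminating its block and plot leaves {2, 5, 7}.
Block 4, plot 4: eliminating its block and plot leaves {2, 3}.
Block 4, plot 5: eliminating its block and plot leaves {2, 3}.
Block 5, plot 3: eliminating its block and plot leaves {2, 3, 4}.
Block 5, plot 4: eliminating its block and plot leaves {2, 3, 4, 7}.
Block 5, plot 5: eliminating its block and plot leaves {2, 3, 7}.
Block 5, plot 7: eliminating its block and plot leaves {2, 7}.
Block 7, plot 3: eliminating its block and plot leaves {2, 6}.
Block 7, plot 4: eliminating its block and plot leaves {2, 6}.
Block 7, plot 5: eliminating its block and plot leaves {1, 2, 5}.
Block 7, plot 7: eliminating its block and plot leaves {1, 2, 5}.
Enumerating the assignments across these blanks that avoid any block or plot repeat gives 7 completions.

7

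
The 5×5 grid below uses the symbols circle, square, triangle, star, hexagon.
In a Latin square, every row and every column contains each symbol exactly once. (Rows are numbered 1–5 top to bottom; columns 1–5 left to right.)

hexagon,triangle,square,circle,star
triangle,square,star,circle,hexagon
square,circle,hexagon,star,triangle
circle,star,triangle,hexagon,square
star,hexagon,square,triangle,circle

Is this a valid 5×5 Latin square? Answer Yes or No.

No

Every row is a permutation, but column 4 contains circle twice (at rows 1 and 2).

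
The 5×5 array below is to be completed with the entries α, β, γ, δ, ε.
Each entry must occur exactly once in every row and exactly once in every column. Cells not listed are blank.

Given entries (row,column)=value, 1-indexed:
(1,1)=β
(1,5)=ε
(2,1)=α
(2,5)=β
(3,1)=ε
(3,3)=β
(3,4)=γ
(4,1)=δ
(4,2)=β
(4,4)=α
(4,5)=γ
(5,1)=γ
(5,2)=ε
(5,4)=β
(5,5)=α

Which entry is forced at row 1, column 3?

α

Row 1, column 4: row 1 has {β, ε} and column 4 has {α, β, γ}, leaving only δ.
Row 2, column 4: row 2 has {α, β} and column 4 has {α, β, γ, δ}, leaving only ε.
Row 3, column 5: row 3 has {β, γ, ε} and column 5 has {α, β, γ, ε}, leaving only δ.
Row 3, column 2: row 3 has {β, γ, δ, ε} and column 2 has {β, ε}, leaving only α.
Row 1, column 2: row 1 has {β, δ, ε} and column 2 has {α, β, ε}, leaving only γ.
Row 1 already has {β, γ, δ, ε} and column 3 already has {β}, so row 1, column 3 must be α.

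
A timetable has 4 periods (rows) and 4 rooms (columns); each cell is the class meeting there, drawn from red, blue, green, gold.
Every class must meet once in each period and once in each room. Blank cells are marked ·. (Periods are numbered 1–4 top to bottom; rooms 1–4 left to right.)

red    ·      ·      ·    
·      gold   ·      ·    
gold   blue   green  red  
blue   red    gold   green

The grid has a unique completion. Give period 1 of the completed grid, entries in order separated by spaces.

Period 1, room 2: period 1 has {red} and room 2 has {red, blue, gold}, leaving only green.
Period 1, room 3: period 1 has {red, green} and room 3 has {green, gold}, leaving only blue.
Period 1, room 4: period 1 has {red, blue, green} and room 4 has {red, green}, leaving only gold.
So period 1 reads: red green blue gold.

red green blue gold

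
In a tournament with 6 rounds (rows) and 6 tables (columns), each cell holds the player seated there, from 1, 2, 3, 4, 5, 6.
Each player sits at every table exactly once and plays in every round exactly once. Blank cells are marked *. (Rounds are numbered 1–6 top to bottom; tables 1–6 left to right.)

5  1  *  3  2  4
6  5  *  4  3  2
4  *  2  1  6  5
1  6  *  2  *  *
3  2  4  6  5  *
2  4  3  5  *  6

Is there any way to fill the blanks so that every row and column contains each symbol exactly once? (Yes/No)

Yes

No round or table among the givens repeats a symbol, and propagating forced cells runs into no contradiction.
One valid completion exists (for instance, 5 1 6 3 2 4 / 6 5 1 4 3 2 / 4 3 2 1 6 5 / 1 6 5 2 4 3 / 3 2 4 6 5 1 / 2 4 3 5 1 6).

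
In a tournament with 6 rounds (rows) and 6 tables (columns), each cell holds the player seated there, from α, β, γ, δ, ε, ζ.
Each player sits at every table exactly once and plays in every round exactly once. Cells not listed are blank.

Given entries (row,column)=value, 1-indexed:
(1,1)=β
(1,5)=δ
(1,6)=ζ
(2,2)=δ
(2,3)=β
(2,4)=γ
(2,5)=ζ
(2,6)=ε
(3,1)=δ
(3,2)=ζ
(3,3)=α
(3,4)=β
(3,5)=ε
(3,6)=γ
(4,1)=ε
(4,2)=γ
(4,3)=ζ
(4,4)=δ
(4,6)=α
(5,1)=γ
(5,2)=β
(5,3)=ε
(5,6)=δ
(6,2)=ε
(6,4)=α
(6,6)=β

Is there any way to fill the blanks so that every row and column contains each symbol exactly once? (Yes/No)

Yes

No round or table among the givens repeats a symbol, and propagating forced cells runs into no contradiction.
One valid completion exists (for instance, β α γ ε δ ζ / α δ β γ ζ ε / δ ζ α β ε γ / ε γ ζ δ β α / γ β ε ζ α δ / ζ ε δ α γ β).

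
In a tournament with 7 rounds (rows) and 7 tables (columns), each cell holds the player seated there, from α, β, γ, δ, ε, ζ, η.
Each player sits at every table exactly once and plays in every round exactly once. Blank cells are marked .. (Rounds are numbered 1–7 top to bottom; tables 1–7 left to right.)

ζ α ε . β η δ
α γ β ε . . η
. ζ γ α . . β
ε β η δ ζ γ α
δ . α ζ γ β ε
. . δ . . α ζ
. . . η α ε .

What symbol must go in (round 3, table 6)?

Round 3 already has {α, β, γ, ζ} and table 6 already has {α, β, γ, ε, η}, so round 3, table 6 must be δ.

δ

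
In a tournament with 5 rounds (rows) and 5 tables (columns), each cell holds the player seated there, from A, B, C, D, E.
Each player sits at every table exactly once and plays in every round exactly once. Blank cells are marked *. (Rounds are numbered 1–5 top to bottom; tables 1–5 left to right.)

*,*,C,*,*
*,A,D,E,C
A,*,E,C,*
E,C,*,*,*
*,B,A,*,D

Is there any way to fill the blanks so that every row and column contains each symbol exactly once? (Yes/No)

No

Round 5, table 4: round 5 together with table 4 already contain {A, B, C, D, E} — every symbol — so nothing can go there. The grid has no valid completion.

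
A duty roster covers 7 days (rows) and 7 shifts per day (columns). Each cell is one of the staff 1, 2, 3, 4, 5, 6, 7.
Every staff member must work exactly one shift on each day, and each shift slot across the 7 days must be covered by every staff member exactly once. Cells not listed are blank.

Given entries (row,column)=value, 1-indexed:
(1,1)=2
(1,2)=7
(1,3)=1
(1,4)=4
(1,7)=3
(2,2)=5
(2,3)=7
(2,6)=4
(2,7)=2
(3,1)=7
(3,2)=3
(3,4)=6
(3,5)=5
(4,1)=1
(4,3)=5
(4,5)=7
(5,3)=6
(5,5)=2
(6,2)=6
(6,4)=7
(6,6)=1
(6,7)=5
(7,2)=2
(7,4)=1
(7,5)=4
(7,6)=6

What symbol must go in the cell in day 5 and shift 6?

Day 1, shift 5: day 1 has {1, 2, 3, 4, 7} and shift 5 has {2, 4, 5, 7}, leaving only 6.
Day 1, shift 6: day 1 has {1, 2, 3, 4, 6, 7} and shift 6 has {1, 4, 6}, leaving only 5.
Day 2, shift 4: day 2 has {2, 4, 5, 7} and shift 4 has {1, 4, 6, 7}, leaving only 3.
Day 2, shift 1: day 2 has {2, 3, 4, 5, 7} and shift 1 has {1, 2, 7}, leaving only 6.
Day 2, shift 5: day 2 has {2, 3, 4, 5, 6, 7} and shift 5 has {2, 4, 5, 6, 7}, leaving only 1.
Day 3, shift 6: day 3 has {3, 5, 6, 7} and shift 6 has {1, 4, 5, 6}, leaving only 2.
Day 3, shift 3: day 3 has {2, 3, 5, 6, 7} and shift 3 has {1, 5, 6, 7}, leaving only 4.
Day 3, shift 7: day 3 has {2, 3, 4, 5, 6, 7} and shift 7 has {2, 3, 5}, leaving only 1.
Day 4, shift 2: day 4 has {1, 5, 7} and shift 2 has {2, 3, 5, 6, 7}, leaving only 4.
Day 4, shift 4: day 4 has {1, 4, 5, 7} and shift 4 has {1, 3, 4, 6, 7}, leaving only 2.
Day 4, shift 6: day 4 has {1, 2, 4, 5, 7} and shift 6 has {1, 2, 4, 5, 6}, leaving only 3.
Day 5 already has {2, 6} and shift 6 already has {1, 2, 3, 4, 5, 6}, so day 5, shift 6 must be 7.

7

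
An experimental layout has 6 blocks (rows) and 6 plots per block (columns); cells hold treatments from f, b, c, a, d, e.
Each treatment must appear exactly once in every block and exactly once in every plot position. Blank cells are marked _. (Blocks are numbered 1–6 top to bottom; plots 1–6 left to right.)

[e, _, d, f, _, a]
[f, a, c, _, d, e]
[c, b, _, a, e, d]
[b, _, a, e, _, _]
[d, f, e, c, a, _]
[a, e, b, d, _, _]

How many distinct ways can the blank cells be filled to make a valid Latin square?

Block 1, plot 2: eliminating its block and plot leaves {c}.
Block 1, plot 5: eliminating its block and plot leaves {b, c}.
Block 2, plot 4: eliminating its block and plot leaves {b}.
Block 3, plot 3: eliminating its block and plot leaves {f}.
Block 4, plot 2: eliminating its block and plot leaves {c, d}.
Block 4, plot 5: eliminating its block and plot leaves {f, c}.
Block 4, plot 6: eliminating its block and plot leaves {f, c}.
Block 5, plot 6: eliminating its block and plot leaves {b}.
Block 6, plot 5: eliminating its block and plot leaves {f, c}.
Block 6, plot 6: eliminating its block and plot leaves {f, c}.
Enumerating the assignments across these blanks that avoid any block or plot repeat gives 2 completions.

2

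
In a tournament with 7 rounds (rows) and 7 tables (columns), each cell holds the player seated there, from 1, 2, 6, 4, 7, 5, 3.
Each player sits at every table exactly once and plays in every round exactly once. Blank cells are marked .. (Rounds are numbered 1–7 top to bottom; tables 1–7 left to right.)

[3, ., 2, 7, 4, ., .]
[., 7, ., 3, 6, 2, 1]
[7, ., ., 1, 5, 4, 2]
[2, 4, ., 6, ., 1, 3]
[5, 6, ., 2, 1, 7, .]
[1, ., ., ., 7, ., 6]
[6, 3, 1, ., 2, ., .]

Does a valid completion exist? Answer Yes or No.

Round 3, table 2: round 3 together with table 2 already contain {1, 2, 6, 4, 7, 5, 3} — every symbol — so nothing can go there. The grid has no valid completion.

No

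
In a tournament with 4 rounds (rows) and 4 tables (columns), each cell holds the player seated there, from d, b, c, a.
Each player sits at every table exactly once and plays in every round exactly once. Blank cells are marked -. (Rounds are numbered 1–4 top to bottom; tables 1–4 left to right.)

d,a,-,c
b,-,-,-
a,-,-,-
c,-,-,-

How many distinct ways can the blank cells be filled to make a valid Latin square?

Round 1, table 3: eliminating its round and table leaves {b}.
Round 2, table 2: eliminating its round and table leaves {d, c}.
Round 2, table 3: eliminating its round and table leaves {d, c, a}.
Round 2, table 4: eliminating its round and table leaves {d, a}.
Round 3, table 2: eliminating its round and table leaves {d, b, c}.
Round 3, table 3: eliminating its round and table leaves {d, b, c}.
Round 3, table 4: eliminating its round and table leaves {d, b}.
Round 4, table 2: eliminating its round and table leaves {d, b}.
Round 4, table 3: eliminating its round and table leaves {d, b, a}.
Round 4, table 4: eliminating its round and table leaves {d, b, a}.
Enumerating the assignments across these blanks that avoid any round or table repeat gives 4 completions.

4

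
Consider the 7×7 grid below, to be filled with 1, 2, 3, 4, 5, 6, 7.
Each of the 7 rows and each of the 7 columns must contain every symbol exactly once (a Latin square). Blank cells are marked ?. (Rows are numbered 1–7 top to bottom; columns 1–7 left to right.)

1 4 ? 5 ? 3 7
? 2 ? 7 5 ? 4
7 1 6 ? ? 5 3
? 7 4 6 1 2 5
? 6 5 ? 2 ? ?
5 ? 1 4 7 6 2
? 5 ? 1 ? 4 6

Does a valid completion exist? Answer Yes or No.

Yes

No row or column among the givens repeats a symbol, and propagating forced cells runs into no contradiction.
One valid completion exists (for instance, 1 4 2 5 6 3 7 / 6 2 3 7 5 1 4 / 7 1 6 2 4 5 3 / 3 7 4 6 1 2 5 / 4 6 5 3 2 7 1 / 5 3 1 4 7 6 2 / 2 5 7 1 3 4 6).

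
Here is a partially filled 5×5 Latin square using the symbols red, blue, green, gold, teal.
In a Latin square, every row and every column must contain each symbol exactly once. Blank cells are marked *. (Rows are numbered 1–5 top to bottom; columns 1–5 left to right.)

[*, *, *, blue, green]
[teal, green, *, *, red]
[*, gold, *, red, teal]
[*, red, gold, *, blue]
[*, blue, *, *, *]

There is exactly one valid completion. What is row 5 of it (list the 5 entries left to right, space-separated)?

red blue teal green gold

Row 5, column 5: row 5 has {blue} and column 5 has {red, blue, green, teal}, leaving only gold.
Row 1, column 2: row 1 has {blue, green} and column 2 has {red, blue, green, gold}, leaving only teal.
Row 1, column 3: row 1 has {blue, green, teal} and column 3 has {gold}, leaving only red.
Row 1, column 1: row 1 has {red, blue, green, teal} and column 1 has {teal}, leaving only gold.
Row 2, column 3: row 2 has {red, green, teal} and column 3 has {red, gold}, leaving only blue.
Row 2, column 4: row 2 has {red, blue, green, teal} and column 4 has {red, blue}, leaving only gold.
Row 3, column 3: row 3 has {red, gold, teal} and column 3 has {red, blue, gold}, leaving only green.
Row 5, column 3: row 5 has {blue, gold} and column 3 has {red, blue, green, gold}, leaving only teal.
Row 5, column 4: row 5 has {blue, gold, teal} and column 4 has {red, blue, gold}, leaving only green.
Row 5, column 1: row 5 has {blue, green, gold, teal} and column 1 has {gold, teal}, leaving only red.
So row 5 reads: red blue teal green gold.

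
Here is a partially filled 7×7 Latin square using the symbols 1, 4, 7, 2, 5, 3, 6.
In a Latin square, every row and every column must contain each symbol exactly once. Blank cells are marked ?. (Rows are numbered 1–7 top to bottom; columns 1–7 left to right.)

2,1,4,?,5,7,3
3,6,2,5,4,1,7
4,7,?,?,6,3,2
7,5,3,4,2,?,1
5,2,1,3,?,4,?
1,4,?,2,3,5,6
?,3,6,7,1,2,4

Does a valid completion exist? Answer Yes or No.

Row 5, column 7: row 5 together with column 7 already contain {1, 4, 7, 2, 5, 3, 6} — every symbol — so nothing can go there. The grid has no valid completion.

No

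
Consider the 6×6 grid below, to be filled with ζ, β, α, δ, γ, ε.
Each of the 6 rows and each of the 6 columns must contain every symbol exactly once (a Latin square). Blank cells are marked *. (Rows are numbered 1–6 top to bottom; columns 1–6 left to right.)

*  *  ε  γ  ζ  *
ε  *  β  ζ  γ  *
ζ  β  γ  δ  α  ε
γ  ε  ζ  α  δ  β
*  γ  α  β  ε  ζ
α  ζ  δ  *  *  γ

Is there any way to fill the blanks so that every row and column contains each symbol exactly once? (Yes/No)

Yes

No row or column among the givens repeats a symbol, and propagating forced cells runs into no contradiction.
One valid completion exists (for instance, β α ε γ ζ δ / ε δ β ζ γ α / ζ β γ δ α ε / γ ε ζ α δ β / δ γ α β ε ζ / α ζ δ ε β γ).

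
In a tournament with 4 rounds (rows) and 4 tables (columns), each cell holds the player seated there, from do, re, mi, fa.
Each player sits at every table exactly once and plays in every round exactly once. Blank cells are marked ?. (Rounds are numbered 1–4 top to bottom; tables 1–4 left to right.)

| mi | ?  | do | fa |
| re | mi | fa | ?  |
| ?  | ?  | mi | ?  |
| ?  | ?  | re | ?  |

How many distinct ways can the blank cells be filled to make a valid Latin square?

Round 1, table 2: eliminating its round and table leaves {re}.
Round 2, table 4: eliminating its round and table leaves {do}.
Round 3, table 1: eliminating its round and table leaves {do, fa}.
Round 3, table 2: eliminating its round and table leaves {do, re, fa}.
Round 3, table 4: eliminating its round and table leaves {do, re}.
Round 4, table 1: eliminating its round and table leaves {do, fa}.
Round 4, table 2: eliminating its round and table leaves {do, fa}.
Round 4, table 4: eliminating its round and table leaves {do, mi}.
Enumerating the assignments across these blanks that avoid any round or table repeat gives 2 completions.

2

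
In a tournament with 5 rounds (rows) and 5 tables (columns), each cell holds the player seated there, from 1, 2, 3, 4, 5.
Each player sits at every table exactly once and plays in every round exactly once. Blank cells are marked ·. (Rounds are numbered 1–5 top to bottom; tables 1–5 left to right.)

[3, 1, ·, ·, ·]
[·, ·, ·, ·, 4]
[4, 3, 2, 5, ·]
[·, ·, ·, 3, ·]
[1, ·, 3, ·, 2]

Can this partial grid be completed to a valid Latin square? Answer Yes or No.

No

Round 1, table 5: round 1 has {1, 3} and table 5 has {2, 4}, so it must be 5.
Round 1, table 3: round 1 has {1, 3, 5} and table 3 has {2, 3}, so it must be 4.
Round 1, table 4: round 1 has {1, 3, 4, 5} and table 4 has {3, 5}, so it must be 2.
Round 2, table 4: round 2 has {4} and table 4 has {2, 3, 5}, so it must be 1.
Round 2, table 3: round 2 has {1, 4} and table 3 has {2, 3, 4}, so it must be 5.
Round 2, table 1: round 2 has {1, 4, 5} and table 1 has {1, 3, 4}, so it must be 2.
Now round 2, table 2: round 2 together with table 2 already contain {1, 2, 3, 4, 5} — every symbol — so nothing can go there. The grid has no valid completion.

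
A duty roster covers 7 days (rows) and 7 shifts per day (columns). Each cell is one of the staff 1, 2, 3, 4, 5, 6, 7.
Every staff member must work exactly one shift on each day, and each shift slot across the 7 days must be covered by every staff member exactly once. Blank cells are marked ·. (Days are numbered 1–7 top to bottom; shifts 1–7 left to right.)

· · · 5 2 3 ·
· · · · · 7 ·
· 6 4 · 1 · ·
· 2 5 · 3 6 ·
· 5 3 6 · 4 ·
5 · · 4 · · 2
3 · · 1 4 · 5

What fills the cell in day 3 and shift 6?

5

Day 4, shift 4: day 4 has {2, 3, 5, 6} and shift 4 has {1, 4, 5, 6}, leaving only 7.
Day 5, shift 5: day 5 has {3, 4, 5, 6} and shift 5 has {1, 2, 3, 4}, leaving only 7.
Day 5, shift 7: day 5 has {3, 4, 5, 6, 7} and shift 7 has {2, 5}, leaving only 1.
Day 4, shift 7: day 4 has {2, 3, 5, 6, 7} and shift 7 has {1, 2, 5}, leaving only 4.
Day 4, shift 1: day 4 has {2, 3, 4, 5, 6, 7} and shift 1 has {3, 5}, leaving only 1.
Day 5, shift 1: day 5 has {1, 3, 4, 5, 6, 7} and shift 1 has {1, 3, 5}, leaving only 2.
Day 3, shift 1: day 3 has {1, 4, 6} and shift 1 has {1, 2, 3, 5}, leaving only 7.
Day 3, shift 7: day 3 has {1, 4, 6, 7} and shift 7 has {1, 2, 4, 5}, leaving only 3.
Day 2, shift 7: day 2 has {7} and shift 7 has {1, 2, 3, 4, 5}, leaving only 6.
Day 1, shift 7: day 1 has {2, 3, 5} and shift 7 has {1, 2, 3, 4, 5, 6}, leaving only 7.
Day 2, shift 1: day 2 has {6, 7} and shift 1 has {1, 2, 3, 5, 7}, leaving only 4.
Day 1, shift 1: day 1 has {2, 3, 5, 7} and shift 1 has {1, 2, 3, 4, 5, 7}, leaving only 6.
Day 1, shift 3: day 1 has {2, 3, 5, 6, 7} and shift 3 has {3, 4, 5}, leaving only 1.
Day 1, shift 2: day 1 has {1, 2, 3, 5, 6, 7} and shift 2 has {2, 5, 6}, leaving only 4.
Day 2, shift 3: day 2 has {4, 6, 7} and shift 3 has {1, 3, 4, 5}, leaving only 2.
Day 2, shift 4: day 2 has {2, 4, 6, 7} and shift 4 has {1, 4, 5, 6, 7}, leaving only 3.
Day 2, shift 2: day 2 has {2, 3, 4, 6, 7} and shift 2 has {2, 4, 5, 6}, leaving only 1.
Day 2, shift 5: day 2 has {1, 2, 3, 4, 6, 7} and shift 5 has {1, 2, 3, 4, 7}, leaving only 5.
Day 3, shift 4: day 3 has {1, 3, 4, 6, 7} and shift 4 has {1, 3, 4, 5, 6, 7}, leaving only 2.
Day 3 already has {1, 2, 3, 4, 6, 7} and shift 6 already has {3, 4, 6, 7}, so day 3, shift 6 must be 5.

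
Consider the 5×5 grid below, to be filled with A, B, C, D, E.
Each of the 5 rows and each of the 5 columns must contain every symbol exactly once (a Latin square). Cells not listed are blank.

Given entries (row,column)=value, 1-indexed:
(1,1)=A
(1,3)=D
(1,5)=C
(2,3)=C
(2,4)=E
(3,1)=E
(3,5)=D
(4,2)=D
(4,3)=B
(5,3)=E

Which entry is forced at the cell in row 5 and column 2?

Row 1, column 4: row 1 has {A, C, D} and column 4 has {E}, leaving only B.
Row 1, column 2: row 1 has {A, B, C, D} and column 2 has {D}, leaving only E.
Row 3, column 3: row 3 has {D, E} and column 3 has {B, C, D, E}, leaving only A.
Row 3, column 4: row 3 has {A, D, E} and column 4 has {B, E}, leaving only C.
Row 3, column 2: row 3 has {A, C, D, E} and column 2 has {D, E}, leaving only B.
Row 2, column 2: row 2 has {C, E} and column 2 has {B, D, E}, leaving only A.
Row 5 already has {E} and column 2 already has {A, B, D, E}, so row 5, column 2 must be C.

C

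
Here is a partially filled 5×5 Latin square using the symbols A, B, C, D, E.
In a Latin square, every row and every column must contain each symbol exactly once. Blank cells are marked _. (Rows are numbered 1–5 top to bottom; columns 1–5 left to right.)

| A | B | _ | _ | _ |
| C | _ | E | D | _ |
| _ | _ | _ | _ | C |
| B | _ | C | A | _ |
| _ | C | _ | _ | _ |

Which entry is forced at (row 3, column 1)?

Row 1, column 3: row 1 has {A, B} and column 3 has {C, E}, leaving only D.
Row 1, column 5: row 1 has {A, B, D} and column 5 has {C}, leaving only E.
Row 1, column 4: row 1 has {A, B, D, E} and column 4 has {A, D}, leaving only C.
Row 2, column 2: row 2 has {C, D, E} and column 2 has {B, C}, leaving only A.
Row 2, column 5: row 2 has {A, C, D, E} and column 5 has {C, E}, leaving only B.
Row 4, column 5: row 4 has {A, B, C} and column 5 has {B, C, E}, leaving only D.
Row 4, column 2: row 4 has {A, B, C, D} and column 2 has {A, B, C}, leaving only E.
Row 3, column 2: row 3 has {C} and column 2 has {A, B, C, E}, leaving only D.
Row 3 already has {C, D} and column 1 already has {A, B, C}, so row 3, column 1 must be E.

E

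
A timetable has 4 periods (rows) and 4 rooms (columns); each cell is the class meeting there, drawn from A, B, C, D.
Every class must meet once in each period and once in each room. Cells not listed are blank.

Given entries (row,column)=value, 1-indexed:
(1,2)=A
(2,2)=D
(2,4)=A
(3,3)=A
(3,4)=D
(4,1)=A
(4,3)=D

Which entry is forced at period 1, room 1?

D

Period 1, room 1 is narrowed to {B, C, D}.
If it were B, then period 1, room 4 would be left with no valid symbol.
If it were C, then period 1, room 4 would be left with no valid symbol.
So period 1, room 1 must be D.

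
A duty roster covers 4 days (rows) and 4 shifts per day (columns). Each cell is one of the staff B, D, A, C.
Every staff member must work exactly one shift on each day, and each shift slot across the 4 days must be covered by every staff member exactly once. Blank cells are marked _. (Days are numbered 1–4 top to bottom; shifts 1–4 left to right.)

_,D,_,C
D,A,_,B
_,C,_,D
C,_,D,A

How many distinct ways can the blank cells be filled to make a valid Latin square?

Day 1, shift 1: eliminating its day and shift leaves {B, A}.
Day 1, shift 3: eliminating its day and shift leaves {B, A}.
Day 2, shift 3: eliminating its day and shift leaves {C}.
Day 3, shift 1: eliminating its day and shift leaves {B, A}.
Day 3, shift 3: eliminating its day and shift leaves {B, A}.
Day 4, shift 2: eliminating its day and shift leaves {B}.
Enumerating the assignments across these blanks that avoid any day or shift repeat gives 2 completions.

2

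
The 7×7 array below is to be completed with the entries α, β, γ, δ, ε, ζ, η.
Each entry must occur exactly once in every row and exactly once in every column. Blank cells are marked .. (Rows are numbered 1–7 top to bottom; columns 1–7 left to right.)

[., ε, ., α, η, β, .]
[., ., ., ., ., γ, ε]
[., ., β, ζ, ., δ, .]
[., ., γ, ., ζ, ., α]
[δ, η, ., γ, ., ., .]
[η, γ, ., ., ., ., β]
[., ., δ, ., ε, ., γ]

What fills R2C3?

η

Row 1, column 3: row 1 has {α, β, ε, η} and column 3 has {β, γ, δ}, leaving only ζ.
Row 1, column 1: row 1 has {α, β, ε, ζ, η} and column 1 has {δ, η}, leaving only γ.
Row 1, column 7: row 1 has {α, β, γ, ε, ζ, η} and column 7 has {α, β, γ, ε}, leaving only δ.
Row 3, column 2: row 3 has {β, δ, ζ} and column 2 has {γ, ε, η}, leaving only α.
Row 3, column 1: row 3 has {α, β, δ, ζ} and column 1 has {γ, δ, η}, leaving only ε.
Row 3, column 5: row 3 has {α, β, δ, ε, ζ} and column 5 has {ε, ζ, η}, leaving only γ.
Row 3, column 7: row 3 has {α, β, γ, δ, ε, ζ} and column 7 has {α, β, γ, δ, ε}, leaving only η.
Row 4, column 1: row 4 has {α, γ, ζ} and column 1 has {γ, δ, ε, η}, leaving only β.
Row 4, column 2: row 4 has {α, β, γ, ζ} and column 2 has {α, γ, ε, η}, leaving only δ.
Row 5, column 7: row 5 has {γ, δ, η} and column 7 has {α, β, γ, δ, ε, η}, leaving only ζ.
Row 2, column 3 is narrowed to {α, η}.
If it were α, then row 6, column 3 would be left with no valid symbol.
So row 2, column 3 must be η.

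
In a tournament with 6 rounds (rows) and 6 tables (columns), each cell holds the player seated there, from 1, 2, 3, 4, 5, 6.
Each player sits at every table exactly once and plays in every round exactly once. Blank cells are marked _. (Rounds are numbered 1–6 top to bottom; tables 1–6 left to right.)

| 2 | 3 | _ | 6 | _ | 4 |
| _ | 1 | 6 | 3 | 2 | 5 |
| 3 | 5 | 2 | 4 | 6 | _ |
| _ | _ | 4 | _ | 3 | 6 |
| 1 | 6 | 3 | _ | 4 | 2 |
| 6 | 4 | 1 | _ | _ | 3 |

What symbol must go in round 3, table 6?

1

Round 3 already has {2, 3, 4, 5, 6} and table 6 already has {2, 3, 4, 5, 6}, so round 3, table 6 must be 1.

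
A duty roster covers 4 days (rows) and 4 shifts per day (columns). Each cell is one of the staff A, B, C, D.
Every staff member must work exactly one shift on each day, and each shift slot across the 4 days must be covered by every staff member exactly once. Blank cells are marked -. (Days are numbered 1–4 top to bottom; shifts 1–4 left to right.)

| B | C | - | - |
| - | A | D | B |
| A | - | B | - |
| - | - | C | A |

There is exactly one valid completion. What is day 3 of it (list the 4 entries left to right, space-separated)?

A D B C

Day 3, shift 2: day 3 has {A, B} and shift 2 has {A, C}, leaving only D.
Day 3, shift 4: day 3 has {A, B, D} and shift 4 has {A, B}, leaving only C.
So day 3 reads: A D B C.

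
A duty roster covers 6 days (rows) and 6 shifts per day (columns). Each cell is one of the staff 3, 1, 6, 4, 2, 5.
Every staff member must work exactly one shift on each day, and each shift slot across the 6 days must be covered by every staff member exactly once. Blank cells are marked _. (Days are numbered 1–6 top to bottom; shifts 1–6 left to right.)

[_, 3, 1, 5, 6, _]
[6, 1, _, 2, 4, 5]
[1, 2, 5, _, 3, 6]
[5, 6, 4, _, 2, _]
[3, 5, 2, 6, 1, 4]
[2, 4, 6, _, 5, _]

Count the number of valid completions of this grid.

2

Day 1, shift 1: eliminating its day and shift leaves {4}.
Day 1, shift 6: eliminating its day and shift leaves {2}.
Day 2, shift 3: eliminating its day and shift leaves {3}.
Day 3, shift 4: eliminating its day and shift leaves {4}.
Day 4, shift 4: eliminating its day and shift leaves {3, 1}.
Day 4, shift 6: eliminating its day and shift leaves {3, 1}.
Day 6, shift 4: eliminating its day and shift leaves {3, 1}.
Day 6, shift 6: eliminating its day and shift leaves {3, 1}.
Enumerating the assignments across these blanks that avoid any day or shift repeat gives 2 completions.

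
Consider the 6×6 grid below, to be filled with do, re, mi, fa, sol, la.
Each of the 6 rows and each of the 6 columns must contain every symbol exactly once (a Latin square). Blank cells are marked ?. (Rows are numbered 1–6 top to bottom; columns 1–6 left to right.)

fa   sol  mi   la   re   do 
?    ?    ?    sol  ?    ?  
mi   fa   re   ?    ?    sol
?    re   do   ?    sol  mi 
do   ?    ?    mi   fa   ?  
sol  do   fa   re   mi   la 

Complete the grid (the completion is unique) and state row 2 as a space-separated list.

Row 2, column 3: row 2 has {sol} and column 3 has {do, re, mi, fa}, leaving only la.
Row 2, column 1: row 2 has {sol, la} and column 1 has {do, mi, fa, sol}, leaving only re.
Row 2, column 2: row 2 has {re, sol, la} and column 2 has {do, re, fa, sol}, leaving only mi.
Row 2, column 5: row 2 has {re, mi, sol, la} and column 5 has {re, mi, fa, sol}, leaving only do.
Row 2, column 6: row 2 has {do, re, mi, sol, la} and column 6 has {do, mi, sol, la}, leaving only fa.
So row 2 reads: re mi la sol do fa.

re mi la sol do fa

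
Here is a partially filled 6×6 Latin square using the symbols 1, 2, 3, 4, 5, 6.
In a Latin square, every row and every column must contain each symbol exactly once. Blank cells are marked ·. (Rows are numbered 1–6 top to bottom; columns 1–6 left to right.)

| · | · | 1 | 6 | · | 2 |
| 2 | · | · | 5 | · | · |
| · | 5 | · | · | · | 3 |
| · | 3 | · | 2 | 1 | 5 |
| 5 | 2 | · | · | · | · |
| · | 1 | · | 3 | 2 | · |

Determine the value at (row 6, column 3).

5

Row 1, column 2: row 1 has {1, 2, 6} and column 2 has {1, 2, 3, 5}, leaving only 4.
Row 1, column 1: row 1 has {1, 2, 4, 6} and column 1 has {2, 5}, leaving only 3.
Row 1, column 5: row 1 has {1, 2, 3, 4, 6} and column 5 has {1, 2}, leaving only 5.
Row 2, column 2: row 2 has {2, 5} and column 2 has {1, 2, 3, 4, 5}, leaving only 6.
Row 6, column 3 is narrowed to {4, 5, 6}.
If it were 4, then row 5, column 3 would be left with no valid symbol.
If it were 6, then row 5, column 3 would be left with no valid symbol.
So row 6, column 3 must be 5.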